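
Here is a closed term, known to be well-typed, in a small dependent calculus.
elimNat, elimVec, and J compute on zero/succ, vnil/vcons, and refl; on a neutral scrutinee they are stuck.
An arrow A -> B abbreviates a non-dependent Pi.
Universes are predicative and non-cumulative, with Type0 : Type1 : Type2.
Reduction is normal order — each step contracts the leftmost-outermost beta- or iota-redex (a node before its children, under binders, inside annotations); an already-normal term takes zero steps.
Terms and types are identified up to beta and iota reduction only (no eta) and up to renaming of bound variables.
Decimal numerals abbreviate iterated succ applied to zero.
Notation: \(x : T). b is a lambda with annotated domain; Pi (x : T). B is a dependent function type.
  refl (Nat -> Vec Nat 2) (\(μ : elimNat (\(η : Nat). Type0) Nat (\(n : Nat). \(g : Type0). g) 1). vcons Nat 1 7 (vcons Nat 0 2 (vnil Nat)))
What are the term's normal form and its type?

resulting normal form:
  refl (Nat -> Vec Nat 2) (\(μ : Nat). vcons Nat 1 7 (vcons Nat 0 2 (vnil Nat)))
the term's type:
  Eq (Nat -> Vec Nat 2) (\(μ : Nat). vcons Nat 1 7 (vcons Nat 0 2 (vnil Nat))) (\(η : Nat). vcons Nat 1 7 (vcons Nat 0 2 (vnil Nat)))


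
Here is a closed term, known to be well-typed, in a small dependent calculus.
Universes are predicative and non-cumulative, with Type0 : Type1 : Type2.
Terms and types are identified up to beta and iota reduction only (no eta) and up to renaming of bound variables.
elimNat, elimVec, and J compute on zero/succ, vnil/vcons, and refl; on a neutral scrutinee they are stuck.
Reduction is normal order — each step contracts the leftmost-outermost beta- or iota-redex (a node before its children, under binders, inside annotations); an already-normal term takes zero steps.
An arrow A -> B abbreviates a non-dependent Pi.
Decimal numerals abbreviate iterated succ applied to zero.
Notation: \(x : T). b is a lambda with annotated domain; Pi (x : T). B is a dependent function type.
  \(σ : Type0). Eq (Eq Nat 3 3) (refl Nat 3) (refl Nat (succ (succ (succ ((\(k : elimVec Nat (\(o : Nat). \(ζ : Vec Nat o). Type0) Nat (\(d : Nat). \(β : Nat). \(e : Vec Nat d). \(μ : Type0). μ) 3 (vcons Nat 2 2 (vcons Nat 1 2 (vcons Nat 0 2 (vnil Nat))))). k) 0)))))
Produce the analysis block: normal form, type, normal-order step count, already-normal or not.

reduced normal form:
  \(σ : Type0). Eq (Eq Nat 3 3) (refl Nat 3) (refl Nat 3)
inferred type:
  Type0 -> Type0
reduction steps (normal order): 1
already normal: no
first contracted redex: a beta-redex


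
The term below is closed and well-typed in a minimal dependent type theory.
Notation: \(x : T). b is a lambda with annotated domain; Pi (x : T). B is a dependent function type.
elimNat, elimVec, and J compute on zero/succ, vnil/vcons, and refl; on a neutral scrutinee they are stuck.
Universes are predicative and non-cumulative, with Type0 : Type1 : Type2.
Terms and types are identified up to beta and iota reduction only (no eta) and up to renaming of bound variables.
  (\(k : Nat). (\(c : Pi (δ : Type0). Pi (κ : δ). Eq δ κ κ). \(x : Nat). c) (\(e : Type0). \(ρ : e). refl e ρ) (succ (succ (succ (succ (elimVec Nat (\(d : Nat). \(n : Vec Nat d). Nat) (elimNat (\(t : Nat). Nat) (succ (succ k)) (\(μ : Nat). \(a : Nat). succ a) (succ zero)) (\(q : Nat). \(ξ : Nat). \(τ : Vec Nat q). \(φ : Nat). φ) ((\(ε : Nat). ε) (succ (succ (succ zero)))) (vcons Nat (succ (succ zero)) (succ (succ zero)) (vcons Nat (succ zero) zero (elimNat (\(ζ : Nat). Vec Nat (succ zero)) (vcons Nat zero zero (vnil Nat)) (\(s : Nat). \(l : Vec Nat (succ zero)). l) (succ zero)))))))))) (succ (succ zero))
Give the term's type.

type:
  Pi (k : Type0). Pi (c : k). Eq k c c


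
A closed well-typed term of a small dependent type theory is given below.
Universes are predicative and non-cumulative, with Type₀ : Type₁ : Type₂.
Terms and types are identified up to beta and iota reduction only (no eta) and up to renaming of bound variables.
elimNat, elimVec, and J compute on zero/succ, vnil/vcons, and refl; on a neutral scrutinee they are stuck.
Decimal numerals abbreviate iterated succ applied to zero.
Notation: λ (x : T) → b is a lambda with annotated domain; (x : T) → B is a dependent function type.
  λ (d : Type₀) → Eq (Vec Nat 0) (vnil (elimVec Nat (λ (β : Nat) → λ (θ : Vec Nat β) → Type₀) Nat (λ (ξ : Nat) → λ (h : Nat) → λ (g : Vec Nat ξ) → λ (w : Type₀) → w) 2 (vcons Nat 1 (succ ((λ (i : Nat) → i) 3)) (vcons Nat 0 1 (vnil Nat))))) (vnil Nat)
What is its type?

inferred type:
  (d : Type₀) → Type₀


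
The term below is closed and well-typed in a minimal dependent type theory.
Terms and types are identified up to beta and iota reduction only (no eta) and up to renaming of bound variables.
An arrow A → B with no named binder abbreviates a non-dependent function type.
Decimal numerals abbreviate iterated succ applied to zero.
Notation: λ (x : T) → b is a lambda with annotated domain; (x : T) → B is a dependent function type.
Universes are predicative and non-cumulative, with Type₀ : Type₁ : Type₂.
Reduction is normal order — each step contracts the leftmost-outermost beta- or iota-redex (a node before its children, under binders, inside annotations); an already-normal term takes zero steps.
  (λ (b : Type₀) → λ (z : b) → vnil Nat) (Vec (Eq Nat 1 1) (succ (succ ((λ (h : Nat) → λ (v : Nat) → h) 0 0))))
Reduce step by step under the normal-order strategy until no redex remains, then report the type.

normal-order reduction:
  (λ (b : Type₀) → λ (z : b) → vnil Nat) (Vec (Eq Nat 1 1) (succ (succ ((λ (h : Nat) → λ (v : Nat) → h) 0 0))))
  ~> λ (b : Vec (Eq Nat 1 1) (succ (succ ((λ (z : Nat) → λ (h : Nat) → z) 0 0)))) → vnil Nat
  ~> λ (b : Vec (Eq Nat 1 1) (succ (succ ((λ (z : Nat) → 0) 0)))) → vnil Nat
  ~> λ (b : Vec (Eq Nat 1 1) 2) → vnil Nat
the term's type:
  Vec (Eq Nat 1 1) 2 → Vec Nat 0


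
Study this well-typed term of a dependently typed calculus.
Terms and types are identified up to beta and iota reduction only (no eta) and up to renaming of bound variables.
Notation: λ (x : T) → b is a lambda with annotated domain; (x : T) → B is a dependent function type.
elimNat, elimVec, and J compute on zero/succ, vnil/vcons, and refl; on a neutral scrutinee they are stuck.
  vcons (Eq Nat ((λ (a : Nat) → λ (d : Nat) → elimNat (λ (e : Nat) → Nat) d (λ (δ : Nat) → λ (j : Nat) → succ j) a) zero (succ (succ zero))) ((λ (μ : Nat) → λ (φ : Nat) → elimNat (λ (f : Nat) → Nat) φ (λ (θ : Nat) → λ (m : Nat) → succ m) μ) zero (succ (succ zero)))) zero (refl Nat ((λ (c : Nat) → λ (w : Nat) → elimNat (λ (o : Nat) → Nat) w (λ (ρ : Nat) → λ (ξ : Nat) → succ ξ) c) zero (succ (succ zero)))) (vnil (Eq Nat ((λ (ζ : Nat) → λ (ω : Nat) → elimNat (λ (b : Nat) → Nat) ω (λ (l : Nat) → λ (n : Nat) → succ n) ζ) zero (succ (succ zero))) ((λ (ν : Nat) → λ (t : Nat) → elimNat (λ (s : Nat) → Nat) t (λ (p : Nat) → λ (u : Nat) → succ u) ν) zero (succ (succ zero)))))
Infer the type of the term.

inferred type:
  Vec (Eq Nat (succ (succ zero)) (succ (succ zero))) (succ zero)


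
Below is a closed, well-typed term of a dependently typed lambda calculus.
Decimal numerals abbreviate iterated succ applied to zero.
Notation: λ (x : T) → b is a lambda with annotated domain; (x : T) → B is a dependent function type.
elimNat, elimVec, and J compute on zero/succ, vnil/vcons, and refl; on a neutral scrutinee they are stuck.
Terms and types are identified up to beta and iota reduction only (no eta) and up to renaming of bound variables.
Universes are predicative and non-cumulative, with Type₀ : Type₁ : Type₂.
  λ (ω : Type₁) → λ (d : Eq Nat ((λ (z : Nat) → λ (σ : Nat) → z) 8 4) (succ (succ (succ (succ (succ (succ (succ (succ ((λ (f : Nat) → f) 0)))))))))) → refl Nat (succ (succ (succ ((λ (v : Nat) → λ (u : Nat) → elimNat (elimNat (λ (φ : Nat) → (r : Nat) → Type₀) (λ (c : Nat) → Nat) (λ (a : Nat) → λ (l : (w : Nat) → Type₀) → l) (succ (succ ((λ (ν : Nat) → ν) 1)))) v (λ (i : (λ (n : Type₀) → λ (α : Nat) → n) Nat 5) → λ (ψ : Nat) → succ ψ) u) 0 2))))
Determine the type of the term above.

type:
  (ω : Type₁) → (d : Eq Nat 8 8) → Eq Nat 5 5


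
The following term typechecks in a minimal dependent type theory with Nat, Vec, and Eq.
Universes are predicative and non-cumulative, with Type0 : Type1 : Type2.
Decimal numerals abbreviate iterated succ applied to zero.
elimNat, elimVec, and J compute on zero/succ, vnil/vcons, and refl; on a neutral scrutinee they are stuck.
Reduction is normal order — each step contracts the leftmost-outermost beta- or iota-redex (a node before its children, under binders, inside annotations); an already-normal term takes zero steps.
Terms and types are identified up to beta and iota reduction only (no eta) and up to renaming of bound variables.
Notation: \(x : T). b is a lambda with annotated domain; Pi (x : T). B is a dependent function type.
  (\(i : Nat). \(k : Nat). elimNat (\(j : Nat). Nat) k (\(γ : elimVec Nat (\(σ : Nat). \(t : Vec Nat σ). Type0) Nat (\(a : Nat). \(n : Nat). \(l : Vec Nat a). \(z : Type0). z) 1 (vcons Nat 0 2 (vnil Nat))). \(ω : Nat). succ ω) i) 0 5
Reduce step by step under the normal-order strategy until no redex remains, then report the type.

reduction (normal order):
  (\(i : Nat). \(k : Nat). elimNat (\(j : Nat). Nat) k (\(γ : elimVec Nat (\(σ : Nat). \(t : Vec Nat σ). Type0) Nat (\(a : Nat). \(n : Nat). \(l : Vec Nat a). \(z : Type0). z) 1 (vcons Nat 0 2 (vnil Nat))). \(ω : Nat). succ ω) i) 0 5
  ~> (\(i : Nat). elimNat (\(k : Nat). Nat) i (\(j : elimVec Nat (\(γ : Nat). \(σ : Vec Nat γ). Type0) Nat (\(t : Nat). \(a : Nat). \(n : Vec Nat t). \(l : Type0). l) 1 (vcons Nat 0 2 (vnil Nat))). \(z : Nat). succ z) 0) 5
  ~> elimNat (\(i : Nat). Nat) 5 (\(k : elimVec Nat (\(j : Nat). \(γ : Vec Nat j). Type0) Nat (\(σ : Nat). \(t : Nat). \(a : Vec Nat σ). \(n : Type0). n) 1 (vcons Nat 0 2 (vnil Nat))). \(l : Nat). succ l) 0
  ~> 5
the term's type:
  Nat


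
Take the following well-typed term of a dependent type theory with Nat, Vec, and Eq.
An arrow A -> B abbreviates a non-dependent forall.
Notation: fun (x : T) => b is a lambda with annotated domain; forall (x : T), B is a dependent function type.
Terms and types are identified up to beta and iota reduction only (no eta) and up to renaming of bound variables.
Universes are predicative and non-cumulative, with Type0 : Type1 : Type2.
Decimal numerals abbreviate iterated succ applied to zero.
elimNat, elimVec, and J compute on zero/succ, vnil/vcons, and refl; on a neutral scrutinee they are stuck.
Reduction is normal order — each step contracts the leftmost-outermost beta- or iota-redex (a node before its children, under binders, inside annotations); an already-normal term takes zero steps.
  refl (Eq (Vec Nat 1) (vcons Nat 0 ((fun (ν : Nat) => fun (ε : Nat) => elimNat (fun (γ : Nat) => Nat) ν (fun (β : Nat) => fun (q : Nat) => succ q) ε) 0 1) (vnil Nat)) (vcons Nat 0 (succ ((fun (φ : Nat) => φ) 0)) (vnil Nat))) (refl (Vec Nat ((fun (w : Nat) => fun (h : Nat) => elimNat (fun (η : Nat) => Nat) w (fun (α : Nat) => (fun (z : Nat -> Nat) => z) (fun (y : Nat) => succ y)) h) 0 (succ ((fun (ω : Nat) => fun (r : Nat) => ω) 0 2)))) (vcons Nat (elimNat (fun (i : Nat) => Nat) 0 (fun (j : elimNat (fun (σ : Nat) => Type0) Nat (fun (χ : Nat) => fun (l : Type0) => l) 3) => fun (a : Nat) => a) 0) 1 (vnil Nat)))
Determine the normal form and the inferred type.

resulting normal form:
  refl (Eq (Vec Nat 1) (vcons Nat 0 1 (vnil Nat)) (vcons Nat 0 1 (vnil Nat))) (refl (Vec Nat 1) (vcons Nat 0 1 (vnil Nat)))
inferred type:
  Eq (Eq (Vec Nat 1) (vcons Nat 0 1 (vnil Nat)) (vcons Nat 0 1 (vnil Nat))) (refl (Vec Nat 1) (vcons Nat 0 1 (vnil Nat))) (refl (Vec Nat 1) (vcons Nat 0 1 (vnil Nat)))


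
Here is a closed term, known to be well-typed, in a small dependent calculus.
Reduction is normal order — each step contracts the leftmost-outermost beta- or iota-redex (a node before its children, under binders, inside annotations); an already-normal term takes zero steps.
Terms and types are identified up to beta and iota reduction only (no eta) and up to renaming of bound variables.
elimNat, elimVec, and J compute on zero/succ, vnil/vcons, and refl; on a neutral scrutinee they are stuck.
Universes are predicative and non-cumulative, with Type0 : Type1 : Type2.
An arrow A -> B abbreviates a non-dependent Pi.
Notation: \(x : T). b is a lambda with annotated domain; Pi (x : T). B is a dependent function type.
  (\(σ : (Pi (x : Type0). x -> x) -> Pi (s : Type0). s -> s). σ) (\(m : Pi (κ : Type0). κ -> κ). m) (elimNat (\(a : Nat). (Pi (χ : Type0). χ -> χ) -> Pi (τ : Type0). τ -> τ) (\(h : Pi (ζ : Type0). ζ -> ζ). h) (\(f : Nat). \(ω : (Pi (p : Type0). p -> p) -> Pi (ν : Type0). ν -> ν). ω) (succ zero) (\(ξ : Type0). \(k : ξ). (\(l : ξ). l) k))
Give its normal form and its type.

resulting normal form:
  \(σ : Type0). \(x : σ). x
type:
  Pi (σ : Type0). σ -> σ


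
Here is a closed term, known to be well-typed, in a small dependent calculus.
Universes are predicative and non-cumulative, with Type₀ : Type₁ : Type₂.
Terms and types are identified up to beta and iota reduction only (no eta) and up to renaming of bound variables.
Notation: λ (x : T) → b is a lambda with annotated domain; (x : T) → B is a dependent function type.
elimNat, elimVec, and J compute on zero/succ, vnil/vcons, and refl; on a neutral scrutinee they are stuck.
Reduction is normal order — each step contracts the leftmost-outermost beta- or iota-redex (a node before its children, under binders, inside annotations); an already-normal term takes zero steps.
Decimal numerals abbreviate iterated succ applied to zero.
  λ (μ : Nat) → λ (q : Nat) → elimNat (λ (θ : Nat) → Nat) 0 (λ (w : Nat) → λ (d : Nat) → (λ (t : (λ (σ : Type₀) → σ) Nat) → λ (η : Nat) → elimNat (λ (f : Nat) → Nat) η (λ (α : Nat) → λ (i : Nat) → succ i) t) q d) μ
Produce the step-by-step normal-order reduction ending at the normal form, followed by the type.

normal-order reduction sequence:
  λ (μ : Nat) → λ (q : Nat) → elimNat (λ (θ : Nat) → Nat) 0 (λ (w : Nat) → λ (d : Nat) → (λ (t : (λ (σ : Type₀) → σ) Nat) → λ (η : Nat) → elimNat (λ (f : Nat) → Nat) η (λ (α : Nat) → λ (i : Nat) → succ i) t) q d) μ
  ~> λ (μ : Nat) → λ (q : Nat) → elimNat (λ (θ : Nat) → Nat) 0 (λ (w : Nat) → λ (d : Nat) → (λ (t : Nat) → elimNat (λ (σ : Nat) → Nat) t (λ (η : Nat) → λ (f : Nat) → succ f) q) d) μ
  ~> λ (μ : Nat) → λ (q : Nat) → elimNat (λ (θ : Nat) → Nat) 0 (λ (w : Nat) → λ (d : Nat) → elimNat (λ (t : Nat) → Nat) d (λ (σ : Nat) → λ (η : Nat) → succ η) q) μ
type:
  (μ : Nat) → (q : Nat) → Nat


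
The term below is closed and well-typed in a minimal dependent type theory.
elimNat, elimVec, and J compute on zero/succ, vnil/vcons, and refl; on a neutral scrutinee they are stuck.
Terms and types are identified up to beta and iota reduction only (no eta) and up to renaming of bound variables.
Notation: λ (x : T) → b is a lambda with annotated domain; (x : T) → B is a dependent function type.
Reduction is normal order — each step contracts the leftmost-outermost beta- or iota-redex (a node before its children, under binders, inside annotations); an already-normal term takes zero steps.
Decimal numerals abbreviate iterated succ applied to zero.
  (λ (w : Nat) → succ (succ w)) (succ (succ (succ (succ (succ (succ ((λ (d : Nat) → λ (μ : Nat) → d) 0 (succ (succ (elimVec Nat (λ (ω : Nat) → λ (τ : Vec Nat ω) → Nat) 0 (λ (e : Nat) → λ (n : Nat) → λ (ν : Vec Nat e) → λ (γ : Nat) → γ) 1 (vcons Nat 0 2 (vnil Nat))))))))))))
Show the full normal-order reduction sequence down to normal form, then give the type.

reduction (normal order):
  (λ (w : Nat) → succ (succ w)) (succ (succ (succ (succ (succ (succ ((λ (d : Nat) → λ (μ : Nat) → d) 0 (succ (succ (elimVec Nat (λ (ω : Nat) → λ (τ : Vec Nat ω) → Nat) 0 (λ (e : Nat) → λ (n : Nat) → λ (ν : Vec Nat e) → λ (γ : Nat) → γ) 1 (vcons Nat 0 2 (vnil Nat))))))))))))
  ~> succ (succ (succ (succ (succ (succ (succ (succ ((λ (w : Nat) → λ (d : Nat) → w) 0 (succ (succ (elimVec Nat (λ (μ : Nat) → λ (ω : Vec Nat μ) → Nat) 0 (λ (τ : Nat) → λ (e : Nat) → λ (n : Vec Nat τ) → λ (ν : Nat) → ν) 1 (vcons Nat 0 2 (vnil Nat)))))))))))))
  ~> succ (succ (succ (succ (succ (succ (succ (succ ((λ (w : Nat) → 0) (succ (succ (elimVec Nat (λ (d : Nat) → λ (μ : Vec Nat d) → Nat) 0 (λ (ω : Nat) → λ (τ : Nat) → λ (e : Vec Nat ω) → λ (n : Nat) → n) 1 (vcons Nat 0 2 (vnil Nat)))))))))))))
  ~> 8
inferred type:
  Nat


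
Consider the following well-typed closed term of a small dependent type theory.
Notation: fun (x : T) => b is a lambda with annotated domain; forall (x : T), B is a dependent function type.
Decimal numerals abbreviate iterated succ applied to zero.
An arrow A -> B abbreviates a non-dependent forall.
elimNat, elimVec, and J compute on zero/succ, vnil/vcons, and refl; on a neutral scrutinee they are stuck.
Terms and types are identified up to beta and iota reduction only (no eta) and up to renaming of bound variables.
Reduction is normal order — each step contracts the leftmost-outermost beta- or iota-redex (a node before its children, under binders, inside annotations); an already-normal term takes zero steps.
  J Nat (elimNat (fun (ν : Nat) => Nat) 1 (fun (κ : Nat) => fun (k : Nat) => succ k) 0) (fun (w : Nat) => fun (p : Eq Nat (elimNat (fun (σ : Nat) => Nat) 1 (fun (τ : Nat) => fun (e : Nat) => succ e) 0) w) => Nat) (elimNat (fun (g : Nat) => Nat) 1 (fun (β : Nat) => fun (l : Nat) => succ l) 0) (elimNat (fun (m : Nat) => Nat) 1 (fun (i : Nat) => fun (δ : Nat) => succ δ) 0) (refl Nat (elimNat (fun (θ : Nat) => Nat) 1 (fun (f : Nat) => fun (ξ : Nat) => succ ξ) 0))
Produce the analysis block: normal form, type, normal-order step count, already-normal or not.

resulting normal form:
  1
the term's type:
  Nat
normal-order step count: 2
already normal: no
first contracted redex: a J iota-redex


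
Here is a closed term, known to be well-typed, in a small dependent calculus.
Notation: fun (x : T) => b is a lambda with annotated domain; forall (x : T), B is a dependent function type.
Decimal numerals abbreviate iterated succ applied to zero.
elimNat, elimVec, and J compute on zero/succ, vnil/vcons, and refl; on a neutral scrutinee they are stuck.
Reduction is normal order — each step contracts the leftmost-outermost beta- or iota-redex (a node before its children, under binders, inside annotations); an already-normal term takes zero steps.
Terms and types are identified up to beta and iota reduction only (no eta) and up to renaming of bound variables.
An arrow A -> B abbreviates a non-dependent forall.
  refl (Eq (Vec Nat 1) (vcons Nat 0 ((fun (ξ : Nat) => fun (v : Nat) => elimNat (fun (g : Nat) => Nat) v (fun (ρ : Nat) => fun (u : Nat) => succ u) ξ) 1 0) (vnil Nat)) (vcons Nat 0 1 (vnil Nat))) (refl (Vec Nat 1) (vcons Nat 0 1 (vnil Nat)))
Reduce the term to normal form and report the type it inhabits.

normal form:
  refl (Eq (Vec Nat 1) (vcons Nat 0 1 (vnil Nat)) (vcons Nat 0 1 (vnil Nat))) (refl (Vec Nat 1) (vcons Nat 0 1 (vnil Nat)))
the term's type:
  Eq (Eq (Vec Nat 1) (vcons Nat 0 1 (vnil Nat)) (vcons Nat 0 1 (vnil Nat))) (refl (Vec Nat 1) (vcons Nat 0 1 (vnil Nat))) (refl (Vec Nat 1) (vcons Nat 0 1 (vnil Nat)))


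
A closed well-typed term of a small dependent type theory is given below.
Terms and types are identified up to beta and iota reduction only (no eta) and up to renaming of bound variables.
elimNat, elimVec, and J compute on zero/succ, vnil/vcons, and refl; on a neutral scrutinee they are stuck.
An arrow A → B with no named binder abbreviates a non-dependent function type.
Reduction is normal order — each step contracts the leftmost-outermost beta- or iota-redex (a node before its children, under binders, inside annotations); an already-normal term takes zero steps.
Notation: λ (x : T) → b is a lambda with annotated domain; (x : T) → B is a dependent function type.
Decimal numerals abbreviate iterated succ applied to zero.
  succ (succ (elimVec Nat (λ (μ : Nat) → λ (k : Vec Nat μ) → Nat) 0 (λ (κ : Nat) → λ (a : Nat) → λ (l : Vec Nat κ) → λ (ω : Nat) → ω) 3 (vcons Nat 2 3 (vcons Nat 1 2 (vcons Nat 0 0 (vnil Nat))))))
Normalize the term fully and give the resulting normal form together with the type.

resulting normal form:
  2
type:
  Nat
observation: 16 normal-order steps normalize the term, beginning with an elimVec iota-redex.


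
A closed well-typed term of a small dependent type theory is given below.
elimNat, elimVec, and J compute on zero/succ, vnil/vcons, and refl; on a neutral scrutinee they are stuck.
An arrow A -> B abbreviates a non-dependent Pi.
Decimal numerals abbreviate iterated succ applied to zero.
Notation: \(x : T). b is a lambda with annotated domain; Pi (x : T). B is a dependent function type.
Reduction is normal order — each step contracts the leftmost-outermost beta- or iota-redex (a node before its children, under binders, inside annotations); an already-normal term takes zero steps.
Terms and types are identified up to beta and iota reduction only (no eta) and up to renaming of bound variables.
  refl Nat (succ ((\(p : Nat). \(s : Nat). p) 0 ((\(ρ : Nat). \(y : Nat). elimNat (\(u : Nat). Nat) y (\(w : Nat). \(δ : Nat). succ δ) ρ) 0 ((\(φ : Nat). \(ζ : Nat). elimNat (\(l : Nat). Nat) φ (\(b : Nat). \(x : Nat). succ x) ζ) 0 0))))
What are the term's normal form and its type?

reduced normal form:
  refl Nat 1
the term's type:
  Eq Nat 1 1


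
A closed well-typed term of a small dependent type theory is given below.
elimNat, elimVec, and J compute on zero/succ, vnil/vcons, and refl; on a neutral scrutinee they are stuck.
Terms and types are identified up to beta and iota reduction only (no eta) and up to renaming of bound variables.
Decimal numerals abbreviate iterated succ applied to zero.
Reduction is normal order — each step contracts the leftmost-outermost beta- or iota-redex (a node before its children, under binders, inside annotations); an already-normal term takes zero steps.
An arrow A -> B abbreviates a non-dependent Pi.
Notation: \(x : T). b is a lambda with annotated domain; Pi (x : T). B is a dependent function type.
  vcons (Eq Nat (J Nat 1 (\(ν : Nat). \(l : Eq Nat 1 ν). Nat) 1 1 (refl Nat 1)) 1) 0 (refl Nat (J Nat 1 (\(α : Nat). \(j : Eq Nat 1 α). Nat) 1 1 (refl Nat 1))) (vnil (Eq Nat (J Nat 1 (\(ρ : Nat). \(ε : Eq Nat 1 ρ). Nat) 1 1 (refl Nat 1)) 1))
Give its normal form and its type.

reduced normal form:
  vcons (Eq Nat 1 1) 0 (refl Nat 1) (vnil (Eq Nat 1 1))
inferred type:
  Vec (Eq Nat 1 1) 1
observation: reduction starts at a J iota-redex, and 3 normal-order steps reach the normal form.


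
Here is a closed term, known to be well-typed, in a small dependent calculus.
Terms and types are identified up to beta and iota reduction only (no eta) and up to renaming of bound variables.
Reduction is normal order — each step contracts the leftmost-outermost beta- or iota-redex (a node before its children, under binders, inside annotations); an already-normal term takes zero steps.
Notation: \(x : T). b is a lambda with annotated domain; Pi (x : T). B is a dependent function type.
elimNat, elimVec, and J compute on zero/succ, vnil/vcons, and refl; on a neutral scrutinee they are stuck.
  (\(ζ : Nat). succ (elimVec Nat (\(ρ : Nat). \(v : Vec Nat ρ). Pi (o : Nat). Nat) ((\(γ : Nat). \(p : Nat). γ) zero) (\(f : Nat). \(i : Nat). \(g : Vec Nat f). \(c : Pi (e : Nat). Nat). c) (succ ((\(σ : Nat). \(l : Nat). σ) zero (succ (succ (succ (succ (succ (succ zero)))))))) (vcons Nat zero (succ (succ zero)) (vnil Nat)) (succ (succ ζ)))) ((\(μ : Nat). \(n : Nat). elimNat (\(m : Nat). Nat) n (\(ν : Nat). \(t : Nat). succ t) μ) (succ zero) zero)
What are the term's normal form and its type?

normal form:
  succ zero
the term's type:
  Nat
observation: the first redex contracted is a beta-redex; the normal form is reached in 9 normal-order steps.


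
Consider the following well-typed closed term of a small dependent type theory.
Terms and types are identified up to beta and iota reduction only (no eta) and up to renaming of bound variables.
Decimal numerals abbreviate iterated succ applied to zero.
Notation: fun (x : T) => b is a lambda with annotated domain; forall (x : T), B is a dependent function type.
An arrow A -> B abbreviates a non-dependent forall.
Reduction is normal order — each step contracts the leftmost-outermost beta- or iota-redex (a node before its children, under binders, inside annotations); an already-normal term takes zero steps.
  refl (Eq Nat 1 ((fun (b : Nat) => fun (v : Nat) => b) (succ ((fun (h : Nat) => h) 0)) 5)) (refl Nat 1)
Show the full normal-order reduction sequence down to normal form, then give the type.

normal-order reduction sequence:
  refl (Eq Nat 1 ((fun (b : Nat) => fun (v : Nat) => b) (succ ((fun (h : Nat) => h) 0)) 5)) (refl Nat 1)
  ~> refl (Eq Nat 1 ((fun (b : Nat) => succ ((fun (v : Nat) => v) 0)) 5)) (refl Nat 1)
  ~> refl (Eq Nat 1 (succ ((fun (b : Nat) => b) 0))) (refl Nat 1)
  ~> refl (Eq Nat 1 1) (refl Nat 1)
the term's type:
  Eq (Eq Nat 1 1) (refl Nat 1) (refl Nat 1)


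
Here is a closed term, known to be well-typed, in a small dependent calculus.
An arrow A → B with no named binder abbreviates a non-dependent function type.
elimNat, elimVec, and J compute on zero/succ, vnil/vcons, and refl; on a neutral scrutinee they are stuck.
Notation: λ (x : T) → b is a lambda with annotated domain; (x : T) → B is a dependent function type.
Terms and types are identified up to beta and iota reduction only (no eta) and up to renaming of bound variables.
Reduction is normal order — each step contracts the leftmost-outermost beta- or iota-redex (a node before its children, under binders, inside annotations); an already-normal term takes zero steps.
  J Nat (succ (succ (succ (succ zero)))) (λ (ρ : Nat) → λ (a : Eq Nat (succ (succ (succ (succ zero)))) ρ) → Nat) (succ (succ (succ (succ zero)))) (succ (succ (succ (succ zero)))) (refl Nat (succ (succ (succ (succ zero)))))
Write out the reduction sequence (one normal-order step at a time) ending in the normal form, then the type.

reduction (normal order):
  J Nat (succ (succ (succ (succ zero)))) (λ (ρ : Nat) → λ (a : Eq Nat (succ (succ (succ (succ zero)))) ρ) → Nat) (succ (succ (succ (succ zero)))) (succ (succ (succ (succ zero)))) (refl Nat (succ (succ (succ (succ zero)))))
  ~> succ (succ (succ (succ zero)))
type:
  Nat


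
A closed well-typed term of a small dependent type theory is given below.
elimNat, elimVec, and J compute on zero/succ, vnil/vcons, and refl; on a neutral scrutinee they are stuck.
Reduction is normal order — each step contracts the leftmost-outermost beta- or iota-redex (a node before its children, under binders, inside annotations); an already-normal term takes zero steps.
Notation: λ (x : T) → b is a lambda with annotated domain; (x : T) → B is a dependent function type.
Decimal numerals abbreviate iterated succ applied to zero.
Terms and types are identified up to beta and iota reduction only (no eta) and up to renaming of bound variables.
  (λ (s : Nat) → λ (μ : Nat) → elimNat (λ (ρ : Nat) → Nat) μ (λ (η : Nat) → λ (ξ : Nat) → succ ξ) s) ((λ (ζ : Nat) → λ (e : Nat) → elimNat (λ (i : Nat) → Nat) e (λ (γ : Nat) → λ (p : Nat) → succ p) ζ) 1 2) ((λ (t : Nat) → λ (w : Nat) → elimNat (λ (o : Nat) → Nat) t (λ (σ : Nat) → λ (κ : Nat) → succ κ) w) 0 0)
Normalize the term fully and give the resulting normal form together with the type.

normal form:
  3
the term's type:
  Nat
observation: 21 normal-order steps normalize the term, beginning with a beta-redex.


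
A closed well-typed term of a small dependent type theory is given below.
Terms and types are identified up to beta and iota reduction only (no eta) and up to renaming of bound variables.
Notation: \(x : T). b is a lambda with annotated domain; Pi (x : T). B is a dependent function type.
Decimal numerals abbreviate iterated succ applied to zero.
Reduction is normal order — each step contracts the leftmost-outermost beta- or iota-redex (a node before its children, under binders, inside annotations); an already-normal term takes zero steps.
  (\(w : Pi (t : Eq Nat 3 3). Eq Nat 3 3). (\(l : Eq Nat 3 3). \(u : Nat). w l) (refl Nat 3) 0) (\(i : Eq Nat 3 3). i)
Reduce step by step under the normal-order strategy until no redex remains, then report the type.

normal-order reduction:
  (\(w : Pi (t : Eq Nat 3 3). Eq Nat 3 3). (\(l : Eq Nat 3 3). \(u : Nat). w l) (refl Nat 3) 0) (\(i : Eq Nat 3 3). i)
  ~> (\(w : Eq Nat 3 3). \(t : Nat). (\(l : Eq Nat 3 3). l) w) (refl Nat 3) 0
  ~> (\(w : Nat). (\(t : Eq Nat 3 3). t) (refl Nat 3)) 0
  ~> (\(w : Eq Nat 3 3). w) (refl Nat 3)
  ~> refl Nat 3
the term's type:
  Eq Nat 3 3


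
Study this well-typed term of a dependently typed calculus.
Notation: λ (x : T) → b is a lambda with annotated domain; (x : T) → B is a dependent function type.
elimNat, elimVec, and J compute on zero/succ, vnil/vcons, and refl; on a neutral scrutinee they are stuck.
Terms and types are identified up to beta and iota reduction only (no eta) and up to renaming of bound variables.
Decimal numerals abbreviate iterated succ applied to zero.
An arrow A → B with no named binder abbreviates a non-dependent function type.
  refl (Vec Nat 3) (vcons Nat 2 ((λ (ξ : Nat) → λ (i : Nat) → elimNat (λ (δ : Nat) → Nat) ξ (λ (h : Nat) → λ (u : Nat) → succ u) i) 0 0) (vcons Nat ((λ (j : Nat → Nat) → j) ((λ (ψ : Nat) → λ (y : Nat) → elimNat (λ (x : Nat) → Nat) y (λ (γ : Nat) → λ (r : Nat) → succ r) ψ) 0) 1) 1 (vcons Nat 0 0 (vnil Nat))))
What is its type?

the term's type:
  Eq (Vec Nat 3) (vcons Nat 2 0 (vcons Nat 1 1 (vcons Nat 0 0 (vnil Nat)))) (vcons Nat 2 0 (vcons Nat 1 1 (vcons Nat 0 0 (vnil Nat))))


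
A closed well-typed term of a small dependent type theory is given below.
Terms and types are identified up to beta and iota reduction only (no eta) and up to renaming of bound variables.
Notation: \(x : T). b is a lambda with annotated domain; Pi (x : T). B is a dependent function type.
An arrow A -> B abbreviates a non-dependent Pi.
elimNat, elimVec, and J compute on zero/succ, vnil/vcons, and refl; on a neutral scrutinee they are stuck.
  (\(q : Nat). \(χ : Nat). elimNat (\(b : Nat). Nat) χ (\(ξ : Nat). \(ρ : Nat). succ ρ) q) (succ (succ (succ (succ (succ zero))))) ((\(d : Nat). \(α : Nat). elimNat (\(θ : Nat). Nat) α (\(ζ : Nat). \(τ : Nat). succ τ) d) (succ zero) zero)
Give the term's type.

type:
  Nat


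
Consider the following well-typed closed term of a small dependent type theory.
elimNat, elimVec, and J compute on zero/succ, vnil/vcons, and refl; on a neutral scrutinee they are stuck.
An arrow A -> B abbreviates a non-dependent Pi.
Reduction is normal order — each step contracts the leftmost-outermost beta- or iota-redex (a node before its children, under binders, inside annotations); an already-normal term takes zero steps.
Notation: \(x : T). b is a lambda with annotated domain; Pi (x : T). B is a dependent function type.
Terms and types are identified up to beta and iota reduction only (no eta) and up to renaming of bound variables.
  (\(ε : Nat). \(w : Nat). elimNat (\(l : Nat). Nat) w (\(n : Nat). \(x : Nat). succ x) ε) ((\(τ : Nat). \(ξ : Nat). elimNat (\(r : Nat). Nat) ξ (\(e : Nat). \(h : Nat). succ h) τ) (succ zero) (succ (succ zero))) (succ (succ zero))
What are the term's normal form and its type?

reduced normal form:
  succ (succ (succ (succ (succ zero))))
type:
  Nat


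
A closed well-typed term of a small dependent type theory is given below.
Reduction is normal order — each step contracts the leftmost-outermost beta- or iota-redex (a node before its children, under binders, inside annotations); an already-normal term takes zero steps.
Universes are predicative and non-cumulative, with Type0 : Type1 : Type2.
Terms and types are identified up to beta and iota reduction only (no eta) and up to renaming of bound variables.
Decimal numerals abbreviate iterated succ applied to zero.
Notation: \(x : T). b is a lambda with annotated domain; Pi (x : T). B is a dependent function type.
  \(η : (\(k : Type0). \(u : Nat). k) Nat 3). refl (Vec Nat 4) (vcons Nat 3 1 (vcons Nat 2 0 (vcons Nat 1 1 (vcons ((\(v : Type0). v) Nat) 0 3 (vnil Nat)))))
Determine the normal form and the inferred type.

resulting normal form:
  \(η : Nat). refl (Vec Nat 4) (vcons Nat 3 1 (vcons Nat 2 0 (vcons Nat 1 1 (vcons Nat 0 3 (vnil Nat)))))
type:
  Pi (η : Nat). Eq (Vec Nat 4) (vcons Nat 3 1 (vcons Nat 2 0 (vcons Nat 1 1 (vcons Nat 0 3 (vnil Nat))))) (vcons Nat 3 1 (vcons Nat 2 0 (vcons Nat 1 1 (vcons Nat 0 3 (vnil Nat)))))


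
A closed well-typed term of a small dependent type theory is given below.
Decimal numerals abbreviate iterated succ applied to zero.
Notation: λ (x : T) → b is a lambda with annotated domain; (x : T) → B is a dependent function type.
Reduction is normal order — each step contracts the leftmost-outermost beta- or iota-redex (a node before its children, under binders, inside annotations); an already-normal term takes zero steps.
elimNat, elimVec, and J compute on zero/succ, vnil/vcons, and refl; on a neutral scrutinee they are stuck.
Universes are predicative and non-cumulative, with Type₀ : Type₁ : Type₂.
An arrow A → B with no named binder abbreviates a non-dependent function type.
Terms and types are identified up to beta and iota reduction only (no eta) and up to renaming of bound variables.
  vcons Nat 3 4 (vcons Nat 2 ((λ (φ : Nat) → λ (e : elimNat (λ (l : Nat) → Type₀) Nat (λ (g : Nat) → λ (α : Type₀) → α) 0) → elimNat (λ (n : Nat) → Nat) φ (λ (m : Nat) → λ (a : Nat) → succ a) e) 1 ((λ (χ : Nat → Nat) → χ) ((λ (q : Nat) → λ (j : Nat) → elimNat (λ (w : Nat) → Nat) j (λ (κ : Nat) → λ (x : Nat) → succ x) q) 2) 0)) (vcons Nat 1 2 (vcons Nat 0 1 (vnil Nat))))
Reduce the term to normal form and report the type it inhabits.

normal form:
  vcons Nat 3 4 (vcons Nat 2 3 (vcons Nat 1 2 (vcons Nat 0 1 (vnil Nat))))
the term's type:
  Vec Nat 4


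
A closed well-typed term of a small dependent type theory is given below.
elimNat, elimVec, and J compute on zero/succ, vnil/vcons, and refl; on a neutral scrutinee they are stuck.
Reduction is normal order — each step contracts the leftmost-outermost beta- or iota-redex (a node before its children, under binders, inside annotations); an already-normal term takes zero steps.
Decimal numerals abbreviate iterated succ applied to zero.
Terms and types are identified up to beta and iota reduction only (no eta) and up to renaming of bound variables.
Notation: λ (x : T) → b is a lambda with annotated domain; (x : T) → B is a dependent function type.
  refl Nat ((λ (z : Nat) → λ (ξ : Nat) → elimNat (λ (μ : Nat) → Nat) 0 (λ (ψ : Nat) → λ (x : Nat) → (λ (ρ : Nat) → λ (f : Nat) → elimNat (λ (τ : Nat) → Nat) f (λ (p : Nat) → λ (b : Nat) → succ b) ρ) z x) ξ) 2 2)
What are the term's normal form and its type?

normal form:
  refl Nat 4
type:
  Eq Nat 4 4
observation: the first redex contracted is a beta-redex; the normal form is reached in 27 normal-order steps.


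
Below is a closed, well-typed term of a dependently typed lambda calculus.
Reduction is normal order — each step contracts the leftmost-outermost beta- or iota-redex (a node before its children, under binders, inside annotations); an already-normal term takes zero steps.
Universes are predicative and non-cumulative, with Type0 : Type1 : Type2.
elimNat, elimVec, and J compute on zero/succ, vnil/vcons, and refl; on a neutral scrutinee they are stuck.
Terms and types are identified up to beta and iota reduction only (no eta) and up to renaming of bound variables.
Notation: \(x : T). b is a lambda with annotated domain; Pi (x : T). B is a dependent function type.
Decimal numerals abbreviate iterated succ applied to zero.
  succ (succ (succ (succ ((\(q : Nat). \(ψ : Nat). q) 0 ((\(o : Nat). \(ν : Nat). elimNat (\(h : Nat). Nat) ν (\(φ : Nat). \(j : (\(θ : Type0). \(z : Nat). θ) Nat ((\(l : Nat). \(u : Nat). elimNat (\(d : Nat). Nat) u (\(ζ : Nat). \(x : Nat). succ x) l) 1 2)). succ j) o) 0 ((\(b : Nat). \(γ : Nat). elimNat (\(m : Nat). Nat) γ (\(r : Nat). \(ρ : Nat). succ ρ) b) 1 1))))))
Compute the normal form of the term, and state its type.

reduced normal form:
  4
the term's type:
  Nat


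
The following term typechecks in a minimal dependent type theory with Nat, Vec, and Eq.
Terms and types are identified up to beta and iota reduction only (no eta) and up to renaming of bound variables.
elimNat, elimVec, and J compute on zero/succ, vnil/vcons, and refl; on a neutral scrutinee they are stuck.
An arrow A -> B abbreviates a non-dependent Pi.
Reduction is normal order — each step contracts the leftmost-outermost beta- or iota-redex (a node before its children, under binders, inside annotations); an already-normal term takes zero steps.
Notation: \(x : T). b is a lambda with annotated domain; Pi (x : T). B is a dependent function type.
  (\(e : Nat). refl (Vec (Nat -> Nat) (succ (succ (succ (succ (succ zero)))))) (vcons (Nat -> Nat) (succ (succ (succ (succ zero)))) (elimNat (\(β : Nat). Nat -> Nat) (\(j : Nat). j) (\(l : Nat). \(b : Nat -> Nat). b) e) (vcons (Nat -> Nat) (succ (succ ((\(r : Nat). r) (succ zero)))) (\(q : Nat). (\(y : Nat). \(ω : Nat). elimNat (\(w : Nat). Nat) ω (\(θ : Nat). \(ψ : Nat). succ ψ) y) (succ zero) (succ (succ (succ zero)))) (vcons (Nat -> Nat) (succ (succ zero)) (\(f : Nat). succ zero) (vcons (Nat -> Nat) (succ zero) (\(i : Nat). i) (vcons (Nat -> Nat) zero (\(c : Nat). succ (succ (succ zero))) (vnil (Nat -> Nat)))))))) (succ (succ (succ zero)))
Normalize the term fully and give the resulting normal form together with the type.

resulting normal form:
  refl (Vec (Nat -> Nat) (succ (succ (succ (succ (succ zero)))))) (vcons (Nat -> Nat) (succ (succ (succ (succ zero)))) (\(e : Nat). e) (vcons (Nat -> Nat) (succ (succ (succ zero))) (\(β : Nat). succ (succ (succ (succ zero)))) (vcons (Nat -> Nat) (succ (succ zero)) (\(j : Nat). succ zero) (vcons (Nat -> Nat) (succ zero) (\(l : Nat). l) (vcons (Nat -> Nat) zero (\(b : Nat). succ (succ (succ zero))) (vnil (Nat -> Nat)))))))
the term's type:
  Eq (Vec (Nat -> Nat) (succ (succ (succ (succ (succ zero)))))) (vcons (Nat -> Nat) (succ (succ (succ (succ zero)))) (\(e : Nat). e) (vcons (Nat -> Nat) (succ (succ (succ zero))) (\(β : Nat). succ (succ (succ (succ zero)))) (vcons (Nat -> Nat) (succ (succ zero)) (\(j : Nat). succ zero) (vcons (Nat -> Nat) (succ zero) (\(l : Nat). l) (vcons (Nat -> Nat) zero (\(b : Nat). succ (succ (succ zero))) (vnil (Nat -> Nat))))))) (vcons (Nat -> Nat) (succ (succ (succ (succ zero)))) (\(r : Nat). r) (vcons (Nat -> Nat) (succ (succ (succ zero))) (\(q : Nat). succ (succ (succ (succ zero)))) (vcons (Nat -> Nat) (succ (succ zero)) (\(y : Nat). succ zero) (vcons (Nat -> Nat) (succ zero) (\(ω : Nat). ω) (vcons (Nat -> Nat) zero (\(w : Nat). succ (succ (succ zero))) (vnil (Nat -> Nat)))))))
observation: contracting a beta-redex first, the term normalizes in 18 steps.


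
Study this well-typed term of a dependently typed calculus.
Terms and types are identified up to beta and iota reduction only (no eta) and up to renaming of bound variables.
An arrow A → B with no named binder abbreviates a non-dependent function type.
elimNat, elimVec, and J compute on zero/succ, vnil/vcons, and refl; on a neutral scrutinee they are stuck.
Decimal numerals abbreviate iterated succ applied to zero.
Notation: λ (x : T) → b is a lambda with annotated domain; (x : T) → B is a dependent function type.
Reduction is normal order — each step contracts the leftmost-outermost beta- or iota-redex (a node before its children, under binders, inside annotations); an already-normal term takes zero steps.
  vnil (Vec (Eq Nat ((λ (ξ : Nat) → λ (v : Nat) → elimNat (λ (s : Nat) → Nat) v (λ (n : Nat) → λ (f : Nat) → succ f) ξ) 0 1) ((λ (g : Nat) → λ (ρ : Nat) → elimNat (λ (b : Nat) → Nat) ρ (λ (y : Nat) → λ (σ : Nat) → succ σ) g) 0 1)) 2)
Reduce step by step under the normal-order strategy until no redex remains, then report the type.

normal-order reduction:
  vnil (Vec (Eq Nat ((λ (ξ : Nat) → λ (v : Nat) → elimNat (λ (s : Nat) → Nat) v (λ (n : Nat) → λ (f : Nat) → succ f) ξ) 0 1) ((λ (g : Nat) → λ (ρ : Nat) → elimNat (λ (b : Nat) → Nat) ρ (λ (y : Nat) → λ (σ : Nat) → succ σ) g) 0 1)) 2)
  ~> vnil (Vec (Eq Nat ((λ (ξ : Nat) → elimNat (λ (v : Nat) → Nat) ξ (λ (s : Nat) → λ (n : Nat) → succ n) 0) 1) ((λ (f : Nat) → λ (g : Nat) → elimNat (λ (ρ : Nat) → Nat) g (λ (b : Nat) → λ (y : Nat) → succ y) f) 0 1)) 2)
  ~> vnil (Vec (Eq Nat (elimNat (λ (ξ : Nat) → Nat) 1 (λ (v : Nat) → λ (s : Nat) → succ s) 0) ((λ (n : Nat) → λ (f : Nat) → elimNat (λ (g : Nat) → Nat) f (λ (ρ : Nat) → λ (b : Nat) → succ b) n) 0 1)) 2)
  ~> vnil (Vec (Eq Nat 1 ((λ (ξ : Nat) → λ (v : Nat) → elimNat (λ (s : Nat) → Nat) v (λ (n : Nat) → λ (f : Nat) → succ f) ξ) 0 1)) 2)
  ~> vnil (Vec (Eq Nat 1 ((λ (ξ : Nat) → elimNat (λ (v : Nat) → Nat) ξ (λ (s : Nat) → λ (n : Nat) → succ n) 0) 1)) 2)
  ~> vnil (Vec (Eq Nat 1 (elimNat (λ (ξ : Nat) → Nat) 1 (λ (v : Nat) → λ (s : Nat) → succ s) 0)) 2)
  ~> vnil (Vec (Eq Nat 1 1) 2)
the term's type:
  Vec (Vec (Eq Nat 1 1) 2) 0
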